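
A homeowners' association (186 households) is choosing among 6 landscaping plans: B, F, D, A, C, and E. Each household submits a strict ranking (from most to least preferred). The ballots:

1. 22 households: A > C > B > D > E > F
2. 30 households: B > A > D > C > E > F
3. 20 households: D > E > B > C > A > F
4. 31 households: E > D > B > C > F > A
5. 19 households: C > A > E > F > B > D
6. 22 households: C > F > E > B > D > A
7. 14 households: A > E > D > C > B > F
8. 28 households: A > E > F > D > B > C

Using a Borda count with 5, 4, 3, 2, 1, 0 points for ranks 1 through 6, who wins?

E

B: 22·3 + 30·5 + 20·3 + 31·3 + 19·1 + 22·2 + 14·1 + 28·1 = 474
F: 22·0 + 30·0 + 20·0 + 31·1 + 19·2 + 22·4 + 14·0 + 28·3 = 241
D: 22·2 + 30·3 + 20·5 + 31·4 + 19·0 + 22·1 + 14·3 + 28·2 = 478
A: 22·5 + 30·4 + 20·1 + 31·0 + 19·4 + 22·0 + 14·5 + 28·5 = 536
C: 22·4 + 30·2 + 20·2 + 31·2 + 19·5 + 22·5 + 14·2 + 28·0 = 483
E: 22·1 + 30·1 + 20·4 + 31·5 + 19·3 + 22·3 + 14·4 + 28·4 = 578
E has the highest Borda score (578).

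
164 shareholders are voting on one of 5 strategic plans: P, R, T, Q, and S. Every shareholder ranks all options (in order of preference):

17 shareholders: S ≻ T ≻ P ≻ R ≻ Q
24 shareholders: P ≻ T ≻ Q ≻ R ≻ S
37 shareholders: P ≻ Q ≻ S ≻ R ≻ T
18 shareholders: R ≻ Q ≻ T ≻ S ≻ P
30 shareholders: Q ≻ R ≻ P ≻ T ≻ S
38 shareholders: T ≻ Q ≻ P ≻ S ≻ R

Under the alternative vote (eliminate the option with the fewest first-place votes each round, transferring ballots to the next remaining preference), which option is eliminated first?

S

Round 1: P 61, R 18, T 38, Q 30, S 17. Eliminate S.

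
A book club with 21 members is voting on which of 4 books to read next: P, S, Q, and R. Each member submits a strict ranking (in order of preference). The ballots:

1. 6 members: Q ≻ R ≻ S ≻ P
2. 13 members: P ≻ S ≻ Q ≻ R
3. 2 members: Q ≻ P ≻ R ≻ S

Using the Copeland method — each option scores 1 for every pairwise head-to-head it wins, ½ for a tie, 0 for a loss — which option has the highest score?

P: beats S, Q, and R → score 3.
S: beats Q and R; loses to P → score 2.
Q: beats R; loses to P and S → score 1.
R: loses to P, S, and Q → score 0.
P has the best pairwise record.

P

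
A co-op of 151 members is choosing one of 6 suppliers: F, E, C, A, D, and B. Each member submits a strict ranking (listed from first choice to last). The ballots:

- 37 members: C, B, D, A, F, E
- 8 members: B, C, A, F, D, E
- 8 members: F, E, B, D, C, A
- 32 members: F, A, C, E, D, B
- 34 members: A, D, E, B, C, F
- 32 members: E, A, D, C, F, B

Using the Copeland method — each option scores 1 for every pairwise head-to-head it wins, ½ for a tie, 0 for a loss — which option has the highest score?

A

F: beats E; loses to C, A, D, and B → score 1.
E: beats B; loses to F, C, A, and D → score 1.
C: beats F, E, D, and B; loses to A → score 4.
A: beats F, E, C, D, and B → score 5.
D: beats F, E, and B; loses to C and A → score 3.
B: beats F; loses to E, C, A, and D → score 1.
A has the best pairwise record.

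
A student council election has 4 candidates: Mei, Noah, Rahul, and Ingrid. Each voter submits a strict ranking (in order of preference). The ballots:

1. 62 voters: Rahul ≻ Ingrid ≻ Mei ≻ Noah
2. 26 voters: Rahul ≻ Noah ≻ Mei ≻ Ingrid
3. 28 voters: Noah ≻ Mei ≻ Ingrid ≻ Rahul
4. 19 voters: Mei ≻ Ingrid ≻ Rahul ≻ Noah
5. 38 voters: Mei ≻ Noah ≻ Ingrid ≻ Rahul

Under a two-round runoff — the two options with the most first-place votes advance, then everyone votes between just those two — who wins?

Round 1 first-place votes: Mei 57, Noah 28, Rahul 88, Ingrid 0.
Rahul and Mei advance.
Runoff: Rahul is preferred to Mei by 88 voters; Mei by 85.
Rahul wins the runoff.

Rahul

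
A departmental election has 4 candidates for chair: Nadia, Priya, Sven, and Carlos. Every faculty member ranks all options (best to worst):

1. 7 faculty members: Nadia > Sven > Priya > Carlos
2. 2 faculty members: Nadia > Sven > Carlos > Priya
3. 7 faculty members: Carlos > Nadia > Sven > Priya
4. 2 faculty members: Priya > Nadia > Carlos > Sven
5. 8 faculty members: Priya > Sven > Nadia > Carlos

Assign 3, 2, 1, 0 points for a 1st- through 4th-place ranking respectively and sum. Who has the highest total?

Nadia

Nadia: 7·3 + 2·3 + 7·2 + 2·2 + 8·1 = 53
Priya: 7·1 + 2·0 + 7·0 + 2·3 + 8·3 = 37
Sven: 7·2 + 2·2 + 7·1 + 2·0 + 8·2 = 41
Carlos: 7·0 + 2·1 + 7·3 + 2·1 + 8·0 = 25
Nadia has the highest Borda score (53).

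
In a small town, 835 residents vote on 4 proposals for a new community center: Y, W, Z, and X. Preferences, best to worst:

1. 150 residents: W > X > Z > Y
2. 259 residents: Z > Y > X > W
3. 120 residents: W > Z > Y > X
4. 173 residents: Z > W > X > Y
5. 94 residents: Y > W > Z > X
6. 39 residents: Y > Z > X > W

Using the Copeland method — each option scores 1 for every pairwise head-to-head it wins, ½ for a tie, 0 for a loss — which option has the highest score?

Y: beats X; loses to W and Z → score 1.
W: beats Y and X; loses to Z → score 2.
Z: beats Y, W, and X → score 3.
X: loses to Y, W, and Z → score 0.
Z has the best pairwise record.

Z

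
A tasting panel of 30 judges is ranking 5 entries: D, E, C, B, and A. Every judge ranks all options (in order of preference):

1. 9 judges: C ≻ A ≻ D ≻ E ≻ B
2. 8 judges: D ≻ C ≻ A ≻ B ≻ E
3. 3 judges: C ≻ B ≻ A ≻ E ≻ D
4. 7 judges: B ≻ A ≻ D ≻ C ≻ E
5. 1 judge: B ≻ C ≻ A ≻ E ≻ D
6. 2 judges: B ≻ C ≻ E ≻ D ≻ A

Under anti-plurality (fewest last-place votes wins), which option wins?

Last-place votes: D 4, E 15, C 0, B 9, A 2.
C is ranked last by the fewest voters, so C wins.

C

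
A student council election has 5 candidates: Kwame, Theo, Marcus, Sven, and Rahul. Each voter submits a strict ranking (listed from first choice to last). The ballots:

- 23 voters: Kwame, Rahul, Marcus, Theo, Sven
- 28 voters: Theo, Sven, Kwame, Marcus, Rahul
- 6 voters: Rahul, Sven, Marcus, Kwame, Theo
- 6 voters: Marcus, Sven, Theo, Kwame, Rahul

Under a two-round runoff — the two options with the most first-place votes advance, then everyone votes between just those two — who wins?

Theo

Round 1 first-place votes: Kwame 23, Theo 28, Marcus 6, Sven 0, Rahul 6.
Theo and Kwame advance.
Runoff: Theo is preferred to Kwame by 34 voters; Kwame by 29.
Theo wins the runoff.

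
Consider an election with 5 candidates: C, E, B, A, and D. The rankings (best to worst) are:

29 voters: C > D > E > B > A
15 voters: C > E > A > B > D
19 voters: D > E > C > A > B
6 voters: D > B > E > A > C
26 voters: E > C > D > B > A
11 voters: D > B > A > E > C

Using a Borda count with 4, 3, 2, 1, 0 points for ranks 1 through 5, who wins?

C

C: 29·4 + 15·4 + 19·2 + 6·0 + 26·3 + 11·0 = 292
E: 29·2 + 15·3 + 19·3 + 6·2 + 26·4 + 11·1 = 287
B: 29·1 + 15·1 + 19·0 + 6·3 + 26·1 + 11·3 = 121
A: 29·0 + 15·2 + 19·1 + 6·1 + 26·0 + 11·2 = 77
D: 29·3 + 15·0 + 19·4 + 6·4 + 26·2 + 11·4 = 283
C has the highest Borda score (292).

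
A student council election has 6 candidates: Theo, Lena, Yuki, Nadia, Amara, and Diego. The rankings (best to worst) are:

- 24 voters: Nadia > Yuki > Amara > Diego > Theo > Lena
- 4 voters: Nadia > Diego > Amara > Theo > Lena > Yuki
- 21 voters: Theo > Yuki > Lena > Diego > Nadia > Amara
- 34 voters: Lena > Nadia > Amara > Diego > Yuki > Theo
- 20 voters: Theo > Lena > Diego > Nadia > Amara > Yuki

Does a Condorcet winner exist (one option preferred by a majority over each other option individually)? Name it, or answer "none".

Checking pairwise contests:
Yuki beats Theo 58–45.
Theo beats Lena 69–34.
Lena beats Yuki 58–45.
Lena beats Nadia 75–28.
Lena beats Amara 75–28.
Lena beats Diego 75–28.
Every option loses at least one head-to-head, so there is no Condorcet winner.

none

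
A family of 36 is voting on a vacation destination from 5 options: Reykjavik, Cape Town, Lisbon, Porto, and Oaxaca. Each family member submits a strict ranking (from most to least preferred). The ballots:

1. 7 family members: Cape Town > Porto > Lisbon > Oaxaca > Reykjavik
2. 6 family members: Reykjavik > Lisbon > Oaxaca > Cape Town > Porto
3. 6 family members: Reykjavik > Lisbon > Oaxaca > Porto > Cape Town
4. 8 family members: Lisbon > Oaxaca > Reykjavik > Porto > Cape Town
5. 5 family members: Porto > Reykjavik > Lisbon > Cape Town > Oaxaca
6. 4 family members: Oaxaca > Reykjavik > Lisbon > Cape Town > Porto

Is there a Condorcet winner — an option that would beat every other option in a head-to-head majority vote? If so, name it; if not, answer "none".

none

Checking pairwise contests:
Oaxaca beats Reykjavik 19–17.
Reykjavik beats Cape Town 29–7.
Reykjavik beats Lisbon 21–15.
Reykjavik beats Porto 24–12.
Lisbon beats Oaxaca 32–4.
Every option loses at least one head-to-head, so there is no Condorcet winner.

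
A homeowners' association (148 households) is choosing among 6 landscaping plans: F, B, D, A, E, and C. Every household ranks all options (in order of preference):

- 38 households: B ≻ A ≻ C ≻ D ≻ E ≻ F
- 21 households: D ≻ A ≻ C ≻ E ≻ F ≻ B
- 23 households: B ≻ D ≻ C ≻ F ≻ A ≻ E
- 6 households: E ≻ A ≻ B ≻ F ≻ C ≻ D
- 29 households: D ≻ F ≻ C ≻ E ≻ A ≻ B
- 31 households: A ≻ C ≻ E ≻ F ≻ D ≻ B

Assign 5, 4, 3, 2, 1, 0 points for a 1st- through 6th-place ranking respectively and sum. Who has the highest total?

A

F: 38·0 + 21·1 + 23·2 + 6·2 + 29·4 + 31·2 = 257
B: 38·5 + 21·0 + 23·5 + 6·3 + 29·0 + 31·0 = 323
D: 38·2 + 21·5 + 23·4 + 6·0 + 29·5 + 31·1 = 449
A: 38·4 + 21·4 + 23·1 + 6·4 + 29·1 + 31·5 = 467
E: 38·1 + 21·2 + 23·0 + 6·5 + 29·2 + 31·3 = 261
C: 38·3 + 21·3 + 23·3 + 6·1 + 29·3 + 31·4 = 463
A has the highest Borda score (467).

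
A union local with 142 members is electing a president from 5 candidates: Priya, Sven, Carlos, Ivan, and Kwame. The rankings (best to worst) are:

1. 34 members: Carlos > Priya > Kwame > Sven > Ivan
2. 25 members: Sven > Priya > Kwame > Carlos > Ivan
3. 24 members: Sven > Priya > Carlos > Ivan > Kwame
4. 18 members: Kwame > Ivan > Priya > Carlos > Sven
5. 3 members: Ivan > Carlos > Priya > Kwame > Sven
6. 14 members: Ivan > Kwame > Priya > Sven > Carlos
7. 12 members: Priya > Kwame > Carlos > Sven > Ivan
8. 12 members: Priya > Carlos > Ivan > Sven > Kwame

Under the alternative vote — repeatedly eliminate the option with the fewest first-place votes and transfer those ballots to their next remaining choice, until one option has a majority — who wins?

Round 1: Priya 24, Sven 49, Carlos 34, Ivan 17, Kwame 18. Eliminate Ivan.
Round 2: Priya 24, Sven 49, Carlos 37, Kwame 32. Eliminate Priya.
Round 3: Sven 49, Carlos 49, Kwame 44. Eliminate Kwame.
Round 4: Sven 63, Carlos 79. Carlos has a majority.

Carlos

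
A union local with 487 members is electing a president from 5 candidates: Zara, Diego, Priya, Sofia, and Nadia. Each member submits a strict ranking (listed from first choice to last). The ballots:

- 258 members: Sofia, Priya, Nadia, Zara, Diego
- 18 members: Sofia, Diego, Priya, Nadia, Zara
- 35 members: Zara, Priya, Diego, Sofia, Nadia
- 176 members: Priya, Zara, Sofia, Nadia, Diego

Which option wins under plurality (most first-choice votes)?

Sofia

First-place votes: Zara 35, Diego 0, Priya 176, Sofia 276, Nadia 0.
Sofia has the most first-place votes.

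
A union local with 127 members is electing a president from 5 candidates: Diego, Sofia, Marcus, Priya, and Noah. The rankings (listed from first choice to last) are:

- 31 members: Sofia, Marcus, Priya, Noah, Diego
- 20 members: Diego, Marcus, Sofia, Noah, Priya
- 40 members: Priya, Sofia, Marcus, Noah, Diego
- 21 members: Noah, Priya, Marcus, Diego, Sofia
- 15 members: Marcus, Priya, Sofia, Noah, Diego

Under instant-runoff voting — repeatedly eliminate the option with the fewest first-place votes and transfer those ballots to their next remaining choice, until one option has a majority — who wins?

Round 1: Diego 20, Sofia 31, Marcus 15, Priya 40, Noah 21. Eliminate Marcus.
Round 2: Diego 20, Sofia 31, Priya 55, Noah 21. Eliminate Diego.
Round 3: Sofia 51, Priya 55, Noah 21. Eliminate Noah.
Round 4: Sofia 51, Priya 76. Priya has a majority.

Priya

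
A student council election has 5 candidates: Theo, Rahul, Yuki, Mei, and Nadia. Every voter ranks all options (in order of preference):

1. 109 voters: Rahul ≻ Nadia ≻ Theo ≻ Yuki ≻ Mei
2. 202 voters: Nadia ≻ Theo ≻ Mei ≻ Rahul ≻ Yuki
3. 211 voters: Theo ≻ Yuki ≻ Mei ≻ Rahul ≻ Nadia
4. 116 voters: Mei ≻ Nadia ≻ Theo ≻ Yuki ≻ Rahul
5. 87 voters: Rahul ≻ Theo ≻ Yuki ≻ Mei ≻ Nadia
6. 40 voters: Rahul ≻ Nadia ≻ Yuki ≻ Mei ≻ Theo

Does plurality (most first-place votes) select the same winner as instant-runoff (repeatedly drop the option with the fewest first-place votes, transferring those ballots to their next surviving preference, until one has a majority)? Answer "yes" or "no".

Plurality — first-place votes: Theo 211, Rahul 236, Yuki 0, Mei 116, Nadia 202. Winner: Rahul.
Instant-runoff — R1 Theo 211, Rahul 236, Yuki 0, Mei 116, Nadia 202 (Yuki out); R2 Theo 211, Rahul 236, Mei 116, Nadia 202 (Mei out); R3 Theo 211, Rahul 236, Nadia 318 (Theo out); R4 Rahul 447, Nadia 318 (Rahul winner). Winner: Rahul.
The two methods agree.

yes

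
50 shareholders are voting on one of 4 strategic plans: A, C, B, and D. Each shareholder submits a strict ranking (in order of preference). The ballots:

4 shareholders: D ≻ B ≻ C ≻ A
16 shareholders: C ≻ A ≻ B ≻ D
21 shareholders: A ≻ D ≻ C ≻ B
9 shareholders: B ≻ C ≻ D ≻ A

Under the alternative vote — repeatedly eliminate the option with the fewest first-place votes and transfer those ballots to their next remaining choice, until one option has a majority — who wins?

Round 1: A 21, C 16, B 9, D 4. Eliminate D.
Round 2: A 21, C 16, B 13. Eliminate B.
Round 3: A 21, C 29. C has a majority.

C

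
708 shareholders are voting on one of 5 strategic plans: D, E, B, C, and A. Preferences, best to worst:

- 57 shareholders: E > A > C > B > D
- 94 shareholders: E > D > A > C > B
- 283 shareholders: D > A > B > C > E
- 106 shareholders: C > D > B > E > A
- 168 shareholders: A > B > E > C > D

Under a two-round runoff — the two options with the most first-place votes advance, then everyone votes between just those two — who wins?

Round 1 first-place votes: D 283, E 151, B 0, C 106, A 168.
D and A advance.
Runoff: D is preferred to A by 483 voters; A by 225.
D wins the runoff.

D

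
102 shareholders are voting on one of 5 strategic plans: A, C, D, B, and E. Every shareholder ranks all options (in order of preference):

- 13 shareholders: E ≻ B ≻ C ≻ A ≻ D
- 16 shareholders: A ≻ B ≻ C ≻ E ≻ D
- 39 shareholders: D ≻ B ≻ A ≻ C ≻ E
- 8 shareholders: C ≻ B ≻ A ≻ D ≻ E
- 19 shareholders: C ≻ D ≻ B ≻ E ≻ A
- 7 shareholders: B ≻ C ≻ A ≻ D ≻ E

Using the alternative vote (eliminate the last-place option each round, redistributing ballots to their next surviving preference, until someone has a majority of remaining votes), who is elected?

C

Round 1: A 16, C 27, D 39, B 7, E 13. Eliminate B.
Round 2: A 16, C 34, D 39, E 13. Eliminate E.
Round 3: A 16, C 47, D 39. Eliminate A.
Round 4: C 63, D 39. C has a majority.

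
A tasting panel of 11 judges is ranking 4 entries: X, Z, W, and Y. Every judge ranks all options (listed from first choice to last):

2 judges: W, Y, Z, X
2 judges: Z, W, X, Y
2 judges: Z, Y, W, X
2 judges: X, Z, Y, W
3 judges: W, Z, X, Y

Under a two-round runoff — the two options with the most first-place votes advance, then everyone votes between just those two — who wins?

Z

Round 1 first-place votes: X 2, Z 4, W 5, Y 0.
W and Z advance.
Runoff: W is preferred to Z by 5 voters; Z by 6.
Z wins the runoff.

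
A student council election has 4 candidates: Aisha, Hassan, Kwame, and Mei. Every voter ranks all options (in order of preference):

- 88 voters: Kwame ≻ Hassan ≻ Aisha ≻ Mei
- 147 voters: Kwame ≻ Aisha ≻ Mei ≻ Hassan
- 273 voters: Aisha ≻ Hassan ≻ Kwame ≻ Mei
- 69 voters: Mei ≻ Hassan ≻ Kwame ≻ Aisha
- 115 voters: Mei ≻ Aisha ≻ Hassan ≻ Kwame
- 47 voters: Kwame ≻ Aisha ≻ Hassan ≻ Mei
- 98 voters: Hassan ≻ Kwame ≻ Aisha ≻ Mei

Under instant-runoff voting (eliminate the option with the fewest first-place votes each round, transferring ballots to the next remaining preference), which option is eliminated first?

Hassan

Round 1: Aisha 273, Hassan 98, Kwame 282, Mei 184. Eliminate Hassan.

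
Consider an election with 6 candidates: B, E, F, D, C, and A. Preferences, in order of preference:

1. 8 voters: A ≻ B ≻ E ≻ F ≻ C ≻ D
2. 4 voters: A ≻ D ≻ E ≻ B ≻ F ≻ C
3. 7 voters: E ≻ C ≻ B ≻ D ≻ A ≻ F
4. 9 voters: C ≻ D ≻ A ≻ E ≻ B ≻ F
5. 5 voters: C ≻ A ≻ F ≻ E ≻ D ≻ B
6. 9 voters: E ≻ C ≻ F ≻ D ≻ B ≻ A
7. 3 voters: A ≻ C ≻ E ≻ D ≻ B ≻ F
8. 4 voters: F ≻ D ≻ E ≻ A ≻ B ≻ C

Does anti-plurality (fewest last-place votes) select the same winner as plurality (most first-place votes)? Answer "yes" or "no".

yes

Anti-plurality — last-place votes: B 5, E 0, F 19, D 8, C 8, A 9. Winner: E.
Plurality — first-place votes: B 0, E 16, F 4, D 0, C 14, A 15. Winner: E.
The two methods agree.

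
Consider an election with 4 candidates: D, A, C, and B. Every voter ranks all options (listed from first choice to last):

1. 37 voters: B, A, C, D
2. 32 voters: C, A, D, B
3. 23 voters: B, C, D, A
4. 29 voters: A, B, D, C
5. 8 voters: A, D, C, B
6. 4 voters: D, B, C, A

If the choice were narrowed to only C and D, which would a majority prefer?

C

Voters preferring C to D: 92; preferring D to C: 41.
C wins the head-to-head.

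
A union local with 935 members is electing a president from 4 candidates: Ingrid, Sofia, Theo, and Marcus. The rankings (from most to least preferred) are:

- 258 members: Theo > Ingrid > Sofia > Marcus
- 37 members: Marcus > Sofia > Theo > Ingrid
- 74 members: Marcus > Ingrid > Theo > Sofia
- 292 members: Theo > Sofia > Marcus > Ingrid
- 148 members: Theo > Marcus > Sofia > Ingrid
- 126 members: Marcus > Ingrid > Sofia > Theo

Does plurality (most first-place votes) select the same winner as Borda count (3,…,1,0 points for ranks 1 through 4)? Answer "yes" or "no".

Plurality — first-place votes: Ingrid 0, Sofia 0, Theo 698, Marcus 237. Winner: Theo.
Borda — scores: Ingrid 916, Sofia 1190, Theo 2205, Marcus 1299. Winner: Theo.
The two methods agree.

yes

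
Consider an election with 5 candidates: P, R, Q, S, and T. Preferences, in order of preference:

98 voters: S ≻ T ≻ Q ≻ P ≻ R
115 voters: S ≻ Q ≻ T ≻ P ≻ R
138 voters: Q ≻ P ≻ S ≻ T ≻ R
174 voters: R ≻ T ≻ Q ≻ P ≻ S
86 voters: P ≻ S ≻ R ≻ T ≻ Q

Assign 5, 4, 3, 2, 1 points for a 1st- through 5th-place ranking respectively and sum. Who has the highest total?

Q

P: 98·2 + 115·2 + 138·4 + 174·2 + 86·5 = 1756
R: 98·1 + 115·1 + 138·1 + 174·5 + 86·3 = 1479
Q: 98·3 + 115·4 + 138·5 + 174·3 + 86·1 = 2052
S: 98·5 + 115·5 + 138·3 + 174·1 + 86·4 = 1997
T: 98·4 + 115·3 + 138·2 + 174·4 + 86·2 = 1881
Q has the highest Borda score (2052).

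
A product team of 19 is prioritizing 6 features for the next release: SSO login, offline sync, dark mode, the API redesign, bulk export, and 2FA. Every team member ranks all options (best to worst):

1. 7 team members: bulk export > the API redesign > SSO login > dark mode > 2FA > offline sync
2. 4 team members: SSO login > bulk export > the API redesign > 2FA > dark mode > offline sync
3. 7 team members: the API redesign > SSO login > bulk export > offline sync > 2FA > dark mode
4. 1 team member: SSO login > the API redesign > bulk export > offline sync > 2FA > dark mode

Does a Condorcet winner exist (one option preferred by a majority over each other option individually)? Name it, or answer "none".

none

Checking pairwise contests:
the API redesign beats SSO login 14–5.
SSO login beats offline sync 19–0.
SSO login beats dark mode 19–0.
bulk export beats the API redesign 11–8.
SSO login beats bulk export 12–7.
SSO login beats 2FA 19–0.
Every option loses at least one head-to-head, so there is no Condorcet winner.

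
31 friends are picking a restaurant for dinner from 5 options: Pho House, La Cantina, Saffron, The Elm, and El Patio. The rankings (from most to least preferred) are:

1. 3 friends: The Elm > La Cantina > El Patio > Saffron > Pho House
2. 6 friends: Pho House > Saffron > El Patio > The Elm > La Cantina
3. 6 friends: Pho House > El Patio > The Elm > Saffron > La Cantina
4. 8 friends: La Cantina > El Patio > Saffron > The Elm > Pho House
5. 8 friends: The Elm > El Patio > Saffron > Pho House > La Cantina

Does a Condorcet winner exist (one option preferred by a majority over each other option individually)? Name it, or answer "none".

El Patio

El Patio vs Pho House: 19–12 for El Patio.
El Patio vs La Cantina: 20–11 for El Patio.
El Patio vs Saffron: 25–6 for El Patio.
El Patio vs The Elm: 20–11 for El Patio.
El Patio beats every other option head-to-head.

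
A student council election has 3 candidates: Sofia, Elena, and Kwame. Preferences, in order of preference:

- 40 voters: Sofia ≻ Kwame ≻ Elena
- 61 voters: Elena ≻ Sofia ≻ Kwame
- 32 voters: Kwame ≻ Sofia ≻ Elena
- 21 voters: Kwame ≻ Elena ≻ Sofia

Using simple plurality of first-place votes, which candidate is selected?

Elena

First-place votes: Sofia 40, Elena 61, Kwame 53.
Elena has the most first-place votes.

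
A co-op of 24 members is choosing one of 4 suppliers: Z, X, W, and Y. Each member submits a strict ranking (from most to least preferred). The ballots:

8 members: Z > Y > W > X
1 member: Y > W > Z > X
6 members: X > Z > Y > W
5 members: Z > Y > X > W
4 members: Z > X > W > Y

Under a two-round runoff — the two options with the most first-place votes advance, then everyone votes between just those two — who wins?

Round 1 first-place votes: Z 17, X 6, W 0, Y 1.
Z and X advance.
Runoff: Z is preferred to X by 18 voters; X by 6.
Z wins the runoff.

Z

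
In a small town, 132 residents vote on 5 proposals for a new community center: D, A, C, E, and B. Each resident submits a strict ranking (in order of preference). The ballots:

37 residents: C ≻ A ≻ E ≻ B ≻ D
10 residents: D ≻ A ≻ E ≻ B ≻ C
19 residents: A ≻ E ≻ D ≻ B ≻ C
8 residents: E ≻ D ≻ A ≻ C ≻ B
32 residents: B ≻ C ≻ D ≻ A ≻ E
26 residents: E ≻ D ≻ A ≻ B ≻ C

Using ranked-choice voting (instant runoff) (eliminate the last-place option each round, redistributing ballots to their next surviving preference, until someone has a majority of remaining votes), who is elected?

Round 1: D 10, A 19, C 37, E 34, B 32. Eliminate D.
Round 2: A 29, C 37, E 34, B 32. Eliminate A.
Round 3: C 37, E 63, B 32. Eliminate B.
Round 4: C 69, E 63. C has a majority.

C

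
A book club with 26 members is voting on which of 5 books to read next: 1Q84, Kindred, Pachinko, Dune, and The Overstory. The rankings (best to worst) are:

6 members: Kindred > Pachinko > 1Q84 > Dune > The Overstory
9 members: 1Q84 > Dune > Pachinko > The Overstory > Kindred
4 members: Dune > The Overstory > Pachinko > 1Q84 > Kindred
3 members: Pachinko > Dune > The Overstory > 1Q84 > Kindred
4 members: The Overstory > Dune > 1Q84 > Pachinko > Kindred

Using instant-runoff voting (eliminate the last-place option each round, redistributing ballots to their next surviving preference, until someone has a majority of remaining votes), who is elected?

Round 1: 1Q84 9, Kindred 6, Pachinko 3, Dune 4, The Overstory 4. Eliminate Pachinko.
Round 2: 1Q84 9, Kindred 6, Dune 7, The Overstory 4. Eliminate The Overstory.
Round 3: 1Q84 9, Kindred 6, Dune 11. Eliminate Kindred.
Round 4: 1Q84 15, Dune 11. 1Q84 has a majority.

1Q84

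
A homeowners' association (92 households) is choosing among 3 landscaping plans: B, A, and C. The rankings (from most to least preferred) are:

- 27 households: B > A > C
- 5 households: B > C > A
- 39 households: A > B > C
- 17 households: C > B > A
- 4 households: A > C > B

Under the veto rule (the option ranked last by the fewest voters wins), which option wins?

Last-place votes: B 4, A 22, C 66.
B is ranked last by the fewest voters, so B wins.

B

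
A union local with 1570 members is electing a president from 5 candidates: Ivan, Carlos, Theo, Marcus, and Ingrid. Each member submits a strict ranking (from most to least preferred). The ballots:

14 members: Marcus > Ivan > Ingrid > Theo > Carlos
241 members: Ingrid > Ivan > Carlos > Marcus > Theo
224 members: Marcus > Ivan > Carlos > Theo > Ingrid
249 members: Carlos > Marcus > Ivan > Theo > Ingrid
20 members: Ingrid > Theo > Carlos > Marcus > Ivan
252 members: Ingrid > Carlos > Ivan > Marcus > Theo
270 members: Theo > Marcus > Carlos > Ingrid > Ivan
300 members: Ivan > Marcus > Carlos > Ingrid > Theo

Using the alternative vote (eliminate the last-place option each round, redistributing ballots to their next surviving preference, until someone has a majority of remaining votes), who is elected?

Ivan

Round 1: Ivan 300, Carlos 249, Theo 270, Marcus 238, Ingrid 513. Eliminate Marcus.
Round 2: Ivan 538, Carlos 249, Theo 270, Ingrid 513. Eliminate Carlos.
Round 3: Ivan 787, Theo 270, Ingrid 513. Ivan has a majority.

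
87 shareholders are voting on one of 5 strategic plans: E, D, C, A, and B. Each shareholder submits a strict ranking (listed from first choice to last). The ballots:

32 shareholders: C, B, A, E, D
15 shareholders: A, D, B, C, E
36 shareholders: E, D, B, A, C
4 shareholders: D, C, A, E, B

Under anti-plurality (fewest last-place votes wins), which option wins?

Last-place votes: E 15, D 32, C 36, A 0, B 4.
A is ranked last by the fewest voters, so A wins.

A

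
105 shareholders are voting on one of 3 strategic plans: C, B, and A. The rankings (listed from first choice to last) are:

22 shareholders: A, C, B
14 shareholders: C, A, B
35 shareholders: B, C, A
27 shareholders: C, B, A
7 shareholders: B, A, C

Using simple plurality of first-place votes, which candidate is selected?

First-place votes: C 41, B 42, A 22.
B has the most first-place votes.

B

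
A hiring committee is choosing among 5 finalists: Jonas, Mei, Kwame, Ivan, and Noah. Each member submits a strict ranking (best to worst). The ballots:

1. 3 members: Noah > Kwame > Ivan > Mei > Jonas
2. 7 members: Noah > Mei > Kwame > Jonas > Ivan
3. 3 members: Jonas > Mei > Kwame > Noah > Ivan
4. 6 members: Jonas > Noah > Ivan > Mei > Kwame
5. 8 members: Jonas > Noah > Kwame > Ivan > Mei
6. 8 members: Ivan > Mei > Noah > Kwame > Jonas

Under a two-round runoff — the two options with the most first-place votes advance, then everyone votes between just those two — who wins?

Noah

Round 1 first-place votes: Jonas 17, Mei 0, Kwame 0, Ivan 8, Noah 10.
Jonas and Noah advance.
Runoff: Jonas is preferred to Noah by 17 voters; Noah by 18.
Noah wins the runoff.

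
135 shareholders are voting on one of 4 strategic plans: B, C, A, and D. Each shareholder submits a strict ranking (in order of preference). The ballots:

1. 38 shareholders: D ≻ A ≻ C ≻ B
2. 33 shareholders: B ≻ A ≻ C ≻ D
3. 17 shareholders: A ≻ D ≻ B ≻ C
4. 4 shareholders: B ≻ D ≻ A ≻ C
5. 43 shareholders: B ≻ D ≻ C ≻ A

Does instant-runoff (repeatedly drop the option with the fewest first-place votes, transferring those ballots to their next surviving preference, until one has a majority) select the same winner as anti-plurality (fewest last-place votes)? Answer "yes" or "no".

Instant-runoff — R1 B 80, C 0, A 17, D 38 (B winner). Winner: B.
Anti-plurality — last-place votes: B 38, C 21, A 43, D 33. Winner: C.
The two methods disagree.

no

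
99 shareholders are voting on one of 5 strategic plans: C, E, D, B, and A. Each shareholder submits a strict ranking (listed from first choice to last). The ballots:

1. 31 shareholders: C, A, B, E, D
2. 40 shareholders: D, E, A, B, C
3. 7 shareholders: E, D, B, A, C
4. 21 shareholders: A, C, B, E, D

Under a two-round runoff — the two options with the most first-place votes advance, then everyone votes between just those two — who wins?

C

Round 1 first-place votes: C 31, E 7, D 40, B 0, A 21.
D and C advance.
Runoff: D is preferred to C by 47 voters; C by 52.
C wins the runoff.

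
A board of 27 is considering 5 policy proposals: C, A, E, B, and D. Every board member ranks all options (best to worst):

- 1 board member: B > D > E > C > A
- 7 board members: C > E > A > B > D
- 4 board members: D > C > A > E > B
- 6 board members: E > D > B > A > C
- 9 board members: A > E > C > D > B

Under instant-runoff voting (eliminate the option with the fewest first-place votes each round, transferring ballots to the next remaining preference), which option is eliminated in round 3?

Round 1: C 7, A 9, E 6, B 1, D 4. Eliminate B.
Round 2: C 7, A 9, E 6, D 5. Eliminate D.
Round 3: C 11, A 9, E 7. Eliminate E.

E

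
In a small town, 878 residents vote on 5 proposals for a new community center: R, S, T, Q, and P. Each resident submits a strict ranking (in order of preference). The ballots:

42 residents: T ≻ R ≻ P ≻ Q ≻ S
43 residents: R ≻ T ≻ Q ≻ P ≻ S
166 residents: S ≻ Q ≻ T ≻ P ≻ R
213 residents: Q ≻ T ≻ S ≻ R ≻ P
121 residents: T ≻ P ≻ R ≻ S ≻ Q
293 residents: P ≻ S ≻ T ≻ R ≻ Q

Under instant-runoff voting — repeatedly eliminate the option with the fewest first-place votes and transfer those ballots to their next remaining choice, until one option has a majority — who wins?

Round 1: R 43, S 166, T 163, Q 213, P 293. Eliminate R.
Round 2: S 166, T 206, Q 213, P 293. Eliminate S.
Round 3: T 206, Q 379, P 293. Eliminate T.
Round 4: Q 422, P 456. P has a majority.

P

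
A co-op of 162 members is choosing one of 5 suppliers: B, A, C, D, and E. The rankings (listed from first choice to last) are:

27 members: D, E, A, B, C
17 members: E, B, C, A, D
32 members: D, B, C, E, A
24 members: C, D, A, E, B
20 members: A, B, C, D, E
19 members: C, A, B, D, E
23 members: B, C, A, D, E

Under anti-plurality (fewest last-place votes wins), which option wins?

D

Last-place votes: B 24, A 32, C 27, D 17, E 62.
D is ranked last by the fewest voters, so D wins.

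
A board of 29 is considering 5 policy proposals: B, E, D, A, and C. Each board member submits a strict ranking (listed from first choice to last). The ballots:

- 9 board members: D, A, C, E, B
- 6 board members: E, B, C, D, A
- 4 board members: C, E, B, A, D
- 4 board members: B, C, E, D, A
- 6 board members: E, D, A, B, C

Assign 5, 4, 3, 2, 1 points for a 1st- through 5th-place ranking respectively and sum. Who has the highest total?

E

B: 9·1 + 6·4 + 4·3 + 4·5 + 6·2 = 77
E: 9·2 + 6·5 + 4·4 + 4·3 + 6·5 = 106
D: 9·5 + 6·2 + 4·1 + 4·2 + 6·4 = 93
A: 9·4 + 6·1 + 4·2 + 4·1 + 6·3 = 72
C: 9·3 + 6·3 + 4·5 + 4·4 + 6·1 = 87
E has the highest Borda score (106).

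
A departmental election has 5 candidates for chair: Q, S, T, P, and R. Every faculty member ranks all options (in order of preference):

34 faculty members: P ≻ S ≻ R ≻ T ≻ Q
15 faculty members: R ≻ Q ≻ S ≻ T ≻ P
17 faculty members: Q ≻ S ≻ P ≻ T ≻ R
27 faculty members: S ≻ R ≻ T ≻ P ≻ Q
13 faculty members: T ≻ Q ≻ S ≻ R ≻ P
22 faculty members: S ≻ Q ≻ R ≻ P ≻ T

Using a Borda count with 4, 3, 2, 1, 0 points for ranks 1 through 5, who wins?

S

Q: 34·0 + 15·3 + 17·4 + 27·0 + 13·3 + 22·3 = 218
S: 34·3 + 15·2 + 17·3 + 27·4 + 13·2 + 22·4 = 405
T: 34·1 + 15·1 + 17·1 + 27·2 + 13·4 + 22·0 = 172
P: 34·4 + 15·0 + 17·2 + 27·1 + 13·0 + 22·1 = 219
R: 34·2 + 15·4 + 17·0 + 27·3 + 13·1 + 22·2 = 266
S has the highest Borda score (405).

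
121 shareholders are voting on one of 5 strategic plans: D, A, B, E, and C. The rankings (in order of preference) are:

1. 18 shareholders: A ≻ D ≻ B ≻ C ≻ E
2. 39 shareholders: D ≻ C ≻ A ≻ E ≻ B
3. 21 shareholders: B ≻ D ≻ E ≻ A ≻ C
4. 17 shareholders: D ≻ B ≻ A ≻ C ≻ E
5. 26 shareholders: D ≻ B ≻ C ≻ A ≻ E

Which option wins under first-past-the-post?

First-place votes: D 82, A 18, B 21, E 0, C 0.
D has the most first-place votes.

D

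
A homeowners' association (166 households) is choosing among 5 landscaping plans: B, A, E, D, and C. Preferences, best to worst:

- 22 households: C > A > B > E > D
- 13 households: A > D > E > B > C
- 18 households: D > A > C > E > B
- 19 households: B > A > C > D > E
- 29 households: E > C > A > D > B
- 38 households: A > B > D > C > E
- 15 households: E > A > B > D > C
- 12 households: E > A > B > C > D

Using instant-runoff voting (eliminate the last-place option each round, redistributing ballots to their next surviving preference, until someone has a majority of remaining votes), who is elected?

A

Round 1: B 19, A 51, E 56, D 18, C 22. Eliminate D.
Round 2: B 19, A 69, E 56, C 22. Eliminate B.
Round 3: A 88, E 56, C 22. A has a majority.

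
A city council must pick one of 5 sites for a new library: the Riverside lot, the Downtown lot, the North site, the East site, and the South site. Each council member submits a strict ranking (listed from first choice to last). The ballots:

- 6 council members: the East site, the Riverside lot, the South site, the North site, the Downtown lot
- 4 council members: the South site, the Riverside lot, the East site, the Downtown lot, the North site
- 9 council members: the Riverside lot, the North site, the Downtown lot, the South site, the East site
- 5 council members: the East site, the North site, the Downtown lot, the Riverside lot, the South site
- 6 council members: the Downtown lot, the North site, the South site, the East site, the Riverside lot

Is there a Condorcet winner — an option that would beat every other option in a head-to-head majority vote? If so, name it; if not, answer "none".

none

Checking pairwise contests:
the East site beats the Riverside lot 17–13.
the Riverside lot beats the Downtown lot 19–11.
the Riverside lot beats the North site 19–11.
the South site beats the East site 19–11.
the Riverside lot beats the South site 20–10.
Every option loses at least one head-to-head, so there is no Condorcet winner.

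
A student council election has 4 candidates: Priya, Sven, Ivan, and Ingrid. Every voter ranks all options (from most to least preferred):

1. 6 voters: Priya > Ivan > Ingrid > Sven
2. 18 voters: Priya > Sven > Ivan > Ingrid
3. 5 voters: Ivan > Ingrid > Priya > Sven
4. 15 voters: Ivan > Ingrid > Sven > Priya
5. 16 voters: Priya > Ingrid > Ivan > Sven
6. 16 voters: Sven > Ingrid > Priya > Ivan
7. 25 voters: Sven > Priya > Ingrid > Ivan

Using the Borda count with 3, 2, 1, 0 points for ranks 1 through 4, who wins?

Priya

Priya: 6·3 + 18·3 + 5·1 + 15·0 + 16·3 + 16·1 + 25·2 = 191
Sven: 6·0 + 18·2 + 5·0 + 15·1 + 16·0 + 16·3 + 25·3 = 174
Ivan: 6·2 + 18·1 + 5·3 + 15·3 + 16·1 + 16·0 + 25·0 = 106
Ingrid: 6·1 + 18·0 + 5·2 + 15·2 + 16·2 + 16·2 + 25·1 = 135
Priya has the highest Borda score (191).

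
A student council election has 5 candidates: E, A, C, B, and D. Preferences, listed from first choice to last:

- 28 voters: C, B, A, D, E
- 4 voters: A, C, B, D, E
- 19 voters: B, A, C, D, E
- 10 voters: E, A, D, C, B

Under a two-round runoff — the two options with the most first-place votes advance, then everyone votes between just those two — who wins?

C

Round 1 first-place votes: E 10, A 4, C 28, B 19, D 0.
C and B advance.
Runoff: C is preferred to B by 42 voters; B by 19.
C wins the runoff.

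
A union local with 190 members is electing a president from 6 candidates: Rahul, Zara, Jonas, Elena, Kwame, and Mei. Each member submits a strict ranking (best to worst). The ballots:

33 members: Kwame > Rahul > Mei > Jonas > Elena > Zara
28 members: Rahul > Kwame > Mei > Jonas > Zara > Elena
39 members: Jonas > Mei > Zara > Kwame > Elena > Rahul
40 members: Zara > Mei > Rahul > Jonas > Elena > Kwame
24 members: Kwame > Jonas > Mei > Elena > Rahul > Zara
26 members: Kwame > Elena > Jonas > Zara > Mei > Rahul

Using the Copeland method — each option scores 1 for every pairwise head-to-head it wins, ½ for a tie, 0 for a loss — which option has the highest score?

Rahul: beats Jonas and Elena; loses to Zara, Kwame, and Mei → score 2.
Zara: beats Rahul and Elena; loses to Jonas, Kwame, and Mei → score 2.
Jonas: beats Zara and Elena; loses to Rahul, Kwame, and Mei → score 2.
Elena: loses to Rahul, Zara, Jonas, Kwame, and Mei → score 0.
Kwame: beats Rahul, Zara, Jonas, Elena, and Mei → score 5.
Mei: beats Rahul, Zara, Jonas, and Elena; loses to Kwame → score 4.
Kwame has the best pairwise record.

Kwame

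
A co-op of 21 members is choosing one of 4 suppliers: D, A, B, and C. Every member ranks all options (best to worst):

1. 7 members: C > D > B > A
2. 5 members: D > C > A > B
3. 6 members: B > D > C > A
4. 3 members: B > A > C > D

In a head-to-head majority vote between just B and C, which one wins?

Voters preferring B to C: 9; preferring C to B: 12.
C wins the head-to-head.

C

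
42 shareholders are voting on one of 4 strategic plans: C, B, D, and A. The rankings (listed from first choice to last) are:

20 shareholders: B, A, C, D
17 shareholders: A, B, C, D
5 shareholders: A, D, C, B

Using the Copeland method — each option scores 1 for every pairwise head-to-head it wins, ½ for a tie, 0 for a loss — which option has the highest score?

A

C: beats D; loses to B and A → score 1.
B: beats C and D; loses to A → score 2.
D: loses to C, B, and A → score 0.
A: beats C, B, and D → score 3.
A has the best pairwise record.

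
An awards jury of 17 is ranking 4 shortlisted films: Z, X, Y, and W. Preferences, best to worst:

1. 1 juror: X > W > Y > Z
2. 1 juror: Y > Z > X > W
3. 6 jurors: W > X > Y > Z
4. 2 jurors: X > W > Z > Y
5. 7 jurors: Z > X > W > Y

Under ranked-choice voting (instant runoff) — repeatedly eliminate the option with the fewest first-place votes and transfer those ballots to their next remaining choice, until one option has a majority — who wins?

Round 1: Z 7, X 3, Y 1, W 6. Eliminate Y.
Round 2: Z 8, X 3, W 6. Eliminate X.
Round 3: Z 8, W 9. W has a majority.

W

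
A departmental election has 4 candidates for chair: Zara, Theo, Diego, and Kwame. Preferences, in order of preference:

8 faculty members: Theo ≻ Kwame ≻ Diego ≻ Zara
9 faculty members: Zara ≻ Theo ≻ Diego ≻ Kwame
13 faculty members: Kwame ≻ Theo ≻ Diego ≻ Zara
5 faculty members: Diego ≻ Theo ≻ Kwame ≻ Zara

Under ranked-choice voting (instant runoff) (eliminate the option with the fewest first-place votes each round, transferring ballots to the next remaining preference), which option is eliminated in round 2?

Zara

Round 1: Zara 9, Theo 8, Diego 5, Kwame 13. Eliminate Diego.
Round 2: Zara 9, Theo 13, Kwame 13. Eliminate Zara.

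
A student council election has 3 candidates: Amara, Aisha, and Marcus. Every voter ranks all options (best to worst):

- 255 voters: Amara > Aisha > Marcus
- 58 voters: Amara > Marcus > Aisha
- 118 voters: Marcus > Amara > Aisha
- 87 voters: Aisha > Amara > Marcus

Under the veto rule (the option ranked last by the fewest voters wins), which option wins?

Last-place votes: Amara 0, Aisha 176, Marcus 342.
Amara is ranked last by the fewest voters, so Amara wins.

Amara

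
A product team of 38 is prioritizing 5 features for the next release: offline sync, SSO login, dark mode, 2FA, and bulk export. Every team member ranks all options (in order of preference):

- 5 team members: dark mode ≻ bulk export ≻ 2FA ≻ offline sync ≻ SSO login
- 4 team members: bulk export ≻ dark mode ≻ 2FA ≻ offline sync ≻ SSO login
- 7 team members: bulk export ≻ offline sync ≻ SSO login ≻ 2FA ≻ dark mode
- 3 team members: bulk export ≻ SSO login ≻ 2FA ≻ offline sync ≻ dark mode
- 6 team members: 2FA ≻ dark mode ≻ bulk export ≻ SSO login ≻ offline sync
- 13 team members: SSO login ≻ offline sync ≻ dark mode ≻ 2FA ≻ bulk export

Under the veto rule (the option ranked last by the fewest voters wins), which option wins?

2FA

Last-place votes: offline sync 6, SSO login 9, dark mode 10, 2FA 0, bulk export 13.
2FA is ranked last by the fewest voters, so 2FA wins.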